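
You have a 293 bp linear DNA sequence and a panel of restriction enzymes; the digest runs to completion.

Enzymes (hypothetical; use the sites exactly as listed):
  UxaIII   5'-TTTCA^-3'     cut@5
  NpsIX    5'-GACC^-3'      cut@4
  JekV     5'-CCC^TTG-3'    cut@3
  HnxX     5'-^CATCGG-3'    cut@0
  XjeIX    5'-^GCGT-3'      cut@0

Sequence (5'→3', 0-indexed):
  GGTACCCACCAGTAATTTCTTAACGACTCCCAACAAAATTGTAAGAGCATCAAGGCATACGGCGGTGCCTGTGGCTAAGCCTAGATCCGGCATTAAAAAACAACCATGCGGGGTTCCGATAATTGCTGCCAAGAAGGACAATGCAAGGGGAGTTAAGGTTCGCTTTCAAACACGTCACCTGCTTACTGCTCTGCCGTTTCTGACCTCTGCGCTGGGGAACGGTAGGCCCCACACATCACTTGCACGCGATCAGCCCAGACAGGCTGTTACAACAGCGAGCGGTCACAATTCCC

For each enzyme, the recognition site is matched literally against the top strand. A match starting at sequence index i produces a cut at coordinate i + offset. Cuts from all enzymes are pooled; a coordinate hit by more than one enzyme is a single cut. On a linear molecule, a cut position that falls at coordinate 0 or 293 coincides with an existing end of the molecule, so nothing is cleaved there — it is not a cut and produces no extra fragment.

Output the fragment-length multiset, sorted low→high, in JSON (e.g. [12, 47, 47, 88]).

Site scan:
  UxaIII TTTCA/5: at [163] ⇒ [168]
  NpsIX GACC/4: at [201] ⇒ [205]
  JekV (CCCTTG, off=3): no sites
  HnxX (CATCGG, off=0): no sites
  XjeIX (GCGT, off=0): no sites

All cut coordinates (distinct, sorted): [168, 205]

Fragment lengths:
  [0,168): 168 bp
  [168,205): 37 bp
  [205,293): 88 bp

[37,88,168]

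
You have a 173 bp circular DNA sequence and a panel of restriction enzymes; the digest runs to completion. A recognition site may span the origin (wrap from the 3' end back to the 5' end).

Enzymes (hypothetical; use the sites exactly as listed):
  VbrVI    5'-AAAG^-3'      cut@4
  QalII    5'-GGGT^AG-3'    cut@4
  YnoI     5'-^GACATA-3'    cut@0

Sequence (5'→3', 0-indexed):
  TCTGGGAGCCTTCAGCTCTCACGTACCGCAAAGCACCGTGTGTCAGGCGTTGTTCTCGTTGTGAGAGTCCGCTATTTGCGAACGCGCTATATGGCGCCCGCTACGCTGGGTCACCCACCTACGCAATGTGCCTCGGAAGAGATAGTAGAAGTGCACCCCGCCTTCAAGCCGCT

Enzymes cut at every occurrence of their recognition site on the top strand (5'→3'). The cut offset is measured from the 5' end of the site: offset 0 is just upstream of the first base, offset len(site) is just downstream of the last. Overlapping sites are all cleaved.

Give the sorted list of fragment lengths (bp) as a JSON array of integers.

Site scan:
  VbrVI (AAAG, off=4): starts [29] → cuts [33]
  QalII (GGGTAG, off=4): no sites
  YnoI (GACATA, off=0): no sites

Pooled cuts: [33]

Fragments:
  33→33 (wrap): 173-33+33 = 173 bp

[173]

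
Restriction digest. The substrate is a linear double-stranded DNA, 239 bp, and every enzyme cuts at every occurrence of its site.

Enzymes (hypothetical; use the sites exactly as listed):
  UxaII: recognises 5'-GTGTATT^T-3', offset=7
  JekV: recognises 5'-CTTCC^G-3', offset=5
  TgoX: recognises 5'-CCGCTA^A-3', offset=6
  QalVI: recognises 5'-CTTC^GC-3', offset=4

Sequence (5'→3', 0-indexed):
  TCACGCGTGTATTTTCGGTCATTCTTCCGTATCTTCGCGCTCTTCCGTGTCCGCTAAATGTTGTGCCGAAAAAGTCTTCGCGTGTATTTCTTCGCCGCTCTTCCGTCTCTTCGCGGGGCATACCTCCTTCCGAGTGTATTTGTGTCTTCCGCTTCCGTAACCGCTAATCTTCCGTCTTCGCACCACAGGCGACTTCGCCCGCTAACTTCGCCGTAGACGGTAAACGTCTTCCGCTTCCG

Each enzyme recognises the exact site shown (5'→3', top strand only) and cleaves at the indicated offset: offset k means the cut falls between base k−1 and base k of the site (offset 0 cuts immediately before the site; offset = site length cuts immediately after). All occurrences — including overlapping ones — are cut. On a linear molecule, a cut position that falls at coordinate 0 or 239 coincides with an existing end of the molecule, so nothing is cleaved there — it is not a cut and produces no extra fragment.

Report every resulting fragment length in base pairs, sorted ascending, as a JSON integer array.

[1,5,5,6,6,6,7,8,8,8,9,9,10,10,10,10,11,13,15,17,19,23,23]

Site scan:
  UxaII GTGTATTT/7: at [6, 81, 133] ⇒ [13, 88, 140]
  JekV CTTCCG/5: at [23, 41, 99, 126, 145, 151, 168, 227, 233] ⇒ [28, 46, 104, 131, 150, 156, 173, 232, 238]
  TgoX CCGCTAA/6: at [50, 160, 198] ⇒ [56, 166, 204]
  QalVI CTTCGC/4: at [32, 75, 89, 108, 175, 192, 205] ⇒ [36, 79, 93, 112, 179, 196, 209]

All cut coordinates (distinct, sorted): [13, 28, 36, 46, 56, 79, 88, 93, 104, 112, 131, 140, 150, 156, 166, 173, 179, 196, 204, 209, 232, 238]

Fragments:
  [0,13): 13 bp
  [13,28): 15 bp
  [28,36): 8 bp
  [36,46): 10 bp
  [46,56): 10 bp
  [56,79): 23 bp
  [79,88): 9 bp
  [88,93): 5 bp
  [93,104): 11 bp
  [104,112): 8 bp
  [112,131): 19 bp
  [131,140): 9 bp
  [140,150): 10 bp
  [150,156): 6 bp
  [156,166): 10 bp
  [166,173): 7 bp
  [173,179): 6 bp
  [179,196): 17 bp
  [196,204): 8 bp
  [204,209): 5 bp
  [209,232): 23 bp
  [232,238): 6 bp
  [238,239): 1 bp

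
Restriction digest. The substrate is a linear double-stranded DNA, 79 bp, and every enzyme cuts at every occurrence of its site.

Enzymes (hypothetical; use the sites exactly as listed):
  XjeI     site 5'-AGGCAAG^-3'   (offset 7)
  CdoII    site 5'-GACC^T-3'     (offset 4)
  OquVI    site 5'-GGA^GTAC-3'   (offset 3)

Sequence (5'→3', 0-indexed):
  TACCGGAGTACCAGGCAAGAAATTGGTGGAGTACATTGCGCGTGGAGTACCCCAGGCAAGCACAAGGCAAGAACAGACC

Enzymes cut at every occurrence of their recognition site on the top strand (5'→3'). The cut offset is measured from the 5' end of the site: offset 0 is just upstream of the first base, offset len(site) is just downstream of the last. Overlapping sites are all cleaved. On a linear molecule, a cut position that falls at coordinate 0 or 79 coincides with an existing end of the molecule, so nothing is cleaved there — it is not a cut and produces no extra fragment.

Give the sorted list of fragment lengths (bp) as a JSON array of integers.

[7,8,11,11,12,14,16]

Scan for sites:
  XjeI (AGGCAAG, off=7): starts [12, 53, 64] → cuts [19, 60, 71]
  CdoII (GACCT, off=4): no sites
  OquVI (GGAGTAC, off=3): starts [4, 27, 43] → cuts [7, 30, 46]

All cut coordinates (distinct, sorted): [7, 19, 30, 46, 60, 71]

Fragment lengths:
  [0,7): 7 bp
  [7,19): 12 bp
  [19,30): 11 bp
  [30,46): 16 bp
  [46,60): 14 bp
  [60,71): 11 bp
  [71,79): 8 bp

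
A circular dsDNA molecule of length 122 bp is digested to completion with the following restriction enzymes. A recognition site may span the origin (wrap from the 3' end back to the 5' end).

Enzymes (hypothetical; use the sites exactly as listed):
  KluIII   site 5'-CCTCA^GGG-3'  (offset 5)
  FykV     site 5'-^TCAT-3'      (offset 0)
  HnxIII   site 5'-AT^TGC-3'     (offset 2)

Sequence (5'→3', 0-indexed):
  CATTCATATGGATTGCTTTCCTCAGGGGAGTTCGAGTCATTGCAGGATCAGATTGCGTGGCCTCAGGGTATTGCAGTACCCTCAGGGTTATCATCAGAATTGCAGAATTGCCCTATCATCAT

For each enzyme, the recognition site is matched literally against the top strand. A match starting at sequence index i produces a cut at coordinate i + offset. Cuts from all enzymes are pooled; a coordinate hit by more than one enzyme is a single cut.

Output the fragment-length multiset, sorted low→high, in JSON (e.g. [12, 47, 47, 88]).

Per-enzyme occurrences:
  KluIII (CCTCAGGG, off=5): starts [19, 60, 79] → cuts [24, 65, 84]
  FykV (TCAT, off=0): starts [3, 36, 90, 115, 118, 121] → cuts [3, 36, 90, 115, 118, 121]
  HnxIII (ATTGC, off=2): starts [11, 38, 51, 69, 98, 106] → cuts [13, 40, 53, 71, 100, 108]

All cut coordinates (distinct, sorted): [3, 13, 24, 36, 40, 53, 65, 71, 84, 90, 100, 108, 115, 118, 121]

Fragment lengths:
  3→13: 10 bp
  13→24: 11 bp
  24→36: 12 bp
  36→40: 4 bp
  40→53: 13 bp
  53→65: 12 bp
  65→71: 6 bp
  71→84: 13 bp
  84→90: 6 bp
  90→100: 10 bp
  100→108: 8 bp
  108→115: 7 bp
  115→118: 3 bp
  118→121: 3 bp
  121→3 (wrap): 122-121+3 = 4 bp

[3,3,4,4,6,6,7,8,10,10,11,12,12,13,13]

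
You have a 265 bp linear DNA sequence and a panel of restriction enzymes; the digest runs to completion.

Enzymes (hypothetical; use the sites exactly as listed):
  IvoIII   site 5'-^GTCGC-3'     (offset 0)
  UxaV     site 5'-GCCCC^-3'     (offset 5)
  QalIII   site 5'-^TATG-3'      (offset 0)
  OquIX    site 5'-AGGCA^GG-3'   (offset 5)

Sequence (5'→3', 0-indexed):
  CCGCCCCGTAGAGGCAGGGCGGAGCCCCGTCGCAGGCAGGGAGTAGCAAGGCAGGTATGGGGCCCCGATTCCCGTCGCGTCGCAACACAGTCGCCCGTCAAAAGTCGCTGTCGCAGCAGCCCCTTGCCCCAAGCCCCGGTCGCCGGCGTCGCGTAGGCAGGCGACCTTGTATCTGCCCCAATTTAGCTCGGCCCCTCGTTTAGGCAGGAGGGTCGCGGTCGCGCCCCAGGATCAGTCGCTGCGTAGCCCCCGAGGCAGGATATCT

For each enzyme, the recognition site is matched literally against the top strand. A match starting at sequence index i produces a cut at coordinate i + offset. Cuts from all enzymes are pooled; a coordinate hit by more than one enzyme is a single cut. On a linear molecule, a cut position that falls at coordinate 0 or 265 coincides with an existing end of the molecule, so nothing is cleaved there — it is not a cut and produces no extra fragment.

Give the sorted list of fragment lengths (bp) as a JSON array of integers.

Per-enzyme occurrences:
  IvoIII (GTCGC, off=0): starts [28, 73, 78, 89, 103, 109, 138, 147, 211, 217, 234] → cuts [28, 73, 78, 89, 103, 109, 138, 147, 211, 217, 234]
  UxaV (GCCCC, off=5): starts [2, 23, 61, 118, 125, 132, 174, 190, 222, 245] → cuts [7, 28, 66, 123, 130, 137, 179, 195, 227, 250]
  QalIII (TATG, off=0): starts [55] → cuts [55]
  OquIX (AGGCAGG, off=5): starts [11, 33, 48, 154, 201, 252] → cuts [16, 38, 53, 159, 206, 257]

Pooled cuts: [7, 16, 28, 38, 53, 55, 66, 73, 78, 89, 103, 109, 123, 130, 137, 138, 147, 159, 179, 195, 206, 211, 217, 227, 234, 250, 257]

Fragment lengths:
  [0,7): 7 bp
  [7,16): 9 bp
  [16,28): 12 bp
  [28,38): 10 bp
  [38,53): 15 bp
  [53,55): 2 bp
  [55,66): 11 bp
  [66,73): 7 bp
  [73,78): 5 bp
  [78,89): 11 bp
  [89,103): 14 bp
  [103,109): 6 bp
  [109,123): 14 bp
  [123,130): 7 bp
  [130,137): 7 bp
  [137,138): 1 bp
  [138,147): 9 bp
  [147,159): 12 bp
  [159,179): 20 bp
  [179,195): 16 bp
  [195,206): 11 bp
  [206,211): 5 bp
  [211,217): 6 bp
  [217,227): 10 bp
  [227,234): 7 bp
  [234,250): 16 bp
  [250,257): 7 bp
  [257,265): 8 bp

[1,2,5,5,6,6,7,7,7,7,7,7,8,9,9,10,10,11,11,11,12,12,14,14,15,16,16,20]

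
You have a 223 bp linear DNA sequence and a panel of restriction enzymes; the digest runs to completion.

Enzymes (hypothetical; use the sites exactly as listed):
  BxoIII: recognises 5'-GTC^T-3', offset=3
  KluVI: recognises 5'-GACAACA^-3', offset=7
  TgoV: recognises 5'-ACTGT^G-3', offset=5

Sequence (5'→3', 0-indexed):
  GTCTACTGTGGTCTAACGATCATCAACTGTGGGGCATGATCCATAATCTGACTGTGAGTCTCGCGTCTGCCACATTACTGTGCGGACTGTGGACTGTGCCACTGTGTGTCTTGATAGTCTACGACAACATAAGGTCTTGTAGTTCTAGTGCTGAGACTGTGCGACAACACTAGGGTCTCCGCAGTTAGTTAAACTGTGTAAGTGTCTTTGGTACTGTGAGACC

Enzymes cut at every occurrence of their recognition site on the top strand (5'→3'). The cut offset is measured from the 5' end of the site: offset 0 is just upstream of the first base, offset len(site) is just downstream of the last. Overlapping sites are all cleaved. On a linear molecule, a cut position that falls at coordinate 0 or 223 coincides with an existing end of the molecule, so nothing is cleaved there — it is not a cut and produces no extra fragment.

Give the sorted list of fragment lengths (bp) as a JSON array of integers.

[3,4,5,5,6,6,7,7,7,8,8,9,9,9,9,10,11,14,17,20,24,25]

Per-enzyme occurrences:
  BxoIII GTCT/3: at [0, 10, 57, 64, 107, 116, 133, 174, 203] ⇒ [3, 13, 60, 67, 110, 119, 136, 177, 206]
  KluVI GACAACA/7: at [122, 162] ⇒ [129, 169]
  TgoV ACTGTG/5: at [4, 25, 50, 76, 85, 92, 100, 155, 192, 212] ⇒ [9, 30, 55, 81, 90, 97, 105, 160, 197, 217]

Pooled cuts: [3, 9, 13, 30, 55, 60, 67, 81, 90, 97, 105, 110, 119, 129, 136, 160, 169, 177, 197, 206, 217]

Fragments:
  [0,3): 3 bp
  [3,9): 6 bp
  [9,13): 4 bp
  [13,30): 17 bp
  [30,55): 25 bp
  [55,60): 5 bp
  [60,67): 7 bp
  [67,81): 14 bp
  [81,90): 9 bp
  [90,97): 7 bp
  [97,105): 8 bp
  [105,110): 5 bp
  [110,119): 9 bp
  [119,129): 10 bp
  [129,136): 7 bp
  [136,160): 24 bp
  [160,169): 9 bp
  [169,177): 8 bp
  [177,197): 20 bp
  [197,206): 9 bp
  [206,217): 11 bp
  [217,223): 6 bp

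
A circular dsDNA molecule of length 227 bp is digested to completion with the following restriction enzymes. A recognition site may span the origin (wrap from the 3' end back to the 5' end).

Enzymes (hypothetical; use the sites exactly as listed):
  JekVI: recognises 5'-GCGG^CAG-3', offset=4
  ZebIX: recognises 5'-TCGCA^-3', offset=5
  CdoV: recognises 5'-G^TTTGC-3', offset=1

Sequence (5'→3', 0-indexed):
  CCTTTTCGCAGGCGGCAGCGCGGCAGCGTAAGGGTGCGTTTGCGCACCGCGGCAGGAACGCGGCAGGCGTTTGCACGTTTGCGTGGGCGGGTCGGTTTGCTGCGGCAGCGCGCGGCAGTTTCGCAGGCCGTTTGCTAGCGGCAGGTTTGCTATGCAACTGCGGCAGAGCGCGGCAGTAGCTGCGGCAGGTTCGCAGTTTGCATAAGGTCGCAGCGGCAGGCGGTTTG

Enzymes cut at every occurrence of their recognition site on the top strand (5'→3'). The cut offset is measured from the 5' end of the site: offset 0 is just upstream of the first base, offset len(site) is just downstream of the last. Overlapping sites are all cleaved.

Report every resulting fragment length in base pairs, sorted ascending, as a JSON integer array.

[1,4,4,5,5,6,7,8,8,10,10,10,10,10,11,11,12,14,14,15,16,18,18]

Site scan:
  JekVI GCGGCAG/4: at [11, 19, 48, 59, 101, 111, 137, 159, 169, 181, 212] ⇒ [15, 23, 52, 63, 105, 115, 141, 163, 173, 185, 216]
  ZebIX TCGCA/5: at [5, 120, 190, 207] ⇒ [10, 125, 195, 212]
  CdoV GTTTGC/1: at [37, 68, 76, 94, 129, 144, 195, 222] ⇒ [38, 69, 77, 95, 130, 145, 196, 223]

All cut coordinates (distinct, sorted): [10, 15, 23, 38, 52, 63, 69, 77, 95, 105, 115, 125, 130, 141, 145, 163, 173, 185, 195, 196, 212, 216, 223]

Fragments:
  10→15: 5 bp
  15→23: 8 bp
  23→38: 15 bp
  38→52: 14 bp
  52→63: 11 bp
  63→69: 6 bp
  69→77: 8 bp
  77→95: 18 bp
  95→105: 10 bp
  105→115: 10 bp
  115→125: 10 bp
  125→130: 5 bp
  130→141: 11 bp
  141→145: 4 bp
  145→163: 18 bp
  163→173: 10 bp
  173→185: 12 bp
  185→195: 10 bp
  195→196: 1 bp
  196→212: 16 bp
  212→216: 4 bp
  216→223: 7 bp
  223→10 (wrap): 227-223+10 = 14 bp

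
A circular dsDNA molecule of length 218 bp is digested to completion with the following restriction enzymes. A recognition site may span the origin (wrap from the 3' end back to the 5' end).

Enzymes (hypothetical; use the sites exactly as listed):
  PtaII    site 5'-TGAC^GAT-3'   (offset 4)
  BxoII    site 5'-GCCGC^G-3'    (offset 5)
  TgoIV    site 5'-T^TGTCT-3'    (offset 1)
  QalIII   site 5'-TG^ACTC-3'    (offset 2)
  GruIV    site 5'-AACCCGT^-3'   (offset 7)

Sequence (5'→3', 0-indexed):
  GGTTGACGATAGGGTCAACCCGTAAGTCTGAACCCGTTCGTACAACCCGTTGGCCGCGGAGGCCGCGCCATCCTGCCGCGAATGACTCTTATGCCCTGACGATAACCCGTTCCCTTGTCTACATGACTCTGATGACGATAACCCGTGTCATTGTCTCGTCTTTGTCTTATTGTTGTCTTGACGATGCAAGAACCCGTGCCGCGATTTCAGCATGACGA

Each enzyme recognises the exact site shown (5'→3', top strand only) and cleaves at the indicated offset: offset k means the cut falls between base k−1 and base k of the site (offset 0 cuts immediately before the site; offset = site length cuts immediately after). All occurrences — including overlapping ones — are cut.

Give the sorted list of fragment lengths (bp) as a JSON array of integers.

Scan for sites:
  PtaII TGACGAT/4: at [3, 96, 132, 178] ⇒ [7, 100, 136, 182]
  BxoII GCCGCG/5: at [52, 61, 74, 197] ⇒ [57, 66, 79, 202]
  TgoIV TTGTCT/1: at [114, 150, 161, 172] ⇒ [115, 151, 162, 173]
  QalIII TGACTC/2: at [82, 123] ⇒ [84, 125]
  GruIV AACCCGT/7: at [16, 30, 43, 103, 139, 190] ⇒ [23, 37, 50, 110, 146, 197]

Pooled cuts: [7, 23, 37, 50, 57, 66, 79, 84, 100, 110, 115, 125, 136, 146, 151, 162, 173, 182, 197, 202]

Fragment lengths:
  7→23: 16 bp
  23→37: 14 bp
  37→50: 13 bp
  50→57: 7 bp
  57→66: 9 bp
  66→79: 13 bp
  79→84: 5 bp
  84→100: 16 bp
  100→110: 10 bp
  110→115: 5 bp
  115→125: 10 bp
  125→136: 11 bp
  136→146: 10 bp
  146→151: 5 bp
  151→162: 11 bp
  162→173: 11 bp
  173→182: 9 bp
  182→197: 15 bp
  197→202: 5 bp
  202→7 (wrap): 218-202+7 = 23 bp

[5,5,5,5,7,9,9,10,10,10,11,11,11,13,13,14,15,16,16,23]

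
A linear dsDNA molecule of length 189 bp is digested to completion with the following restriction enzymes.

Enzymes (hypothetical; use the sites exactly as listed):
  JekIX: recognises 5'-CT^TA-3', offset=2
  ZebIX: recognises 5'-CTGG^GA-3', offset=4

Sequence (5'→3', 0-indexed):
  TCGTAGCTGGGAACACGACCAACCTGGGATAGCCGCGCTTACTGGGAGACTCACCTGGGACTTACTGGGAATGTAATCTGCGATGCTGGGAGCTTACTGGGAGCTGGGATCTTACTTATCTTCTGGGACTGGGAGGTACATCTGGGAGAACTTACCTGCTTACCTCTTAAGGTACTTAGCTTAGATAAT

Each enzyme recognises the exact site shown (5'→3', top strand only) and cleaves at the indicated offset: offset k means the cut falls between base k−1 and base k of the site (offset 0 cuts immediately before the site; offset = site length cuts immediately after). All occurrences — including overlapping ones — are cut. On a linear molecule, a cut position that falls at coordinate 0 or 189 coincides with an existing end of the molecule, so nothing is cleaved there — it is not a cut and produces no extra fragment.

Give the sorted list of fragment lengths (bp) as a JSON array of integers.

Per-enzyme occurrences:
  JekIX CTTA/2: at [37, 60, 92, 110, 114, 150, 158, 165, 174, 179] ⇒ [39, 62, 94, 112, 116, 152, 160, 167, 176, 181]
  ZebIX CTGGGA/4: at [6, 23, 41, 54, 64, 85, 96, 103, 122, 128, 141] ⇒ [10, 27, 45, 58, 68, 89, 100, 107, 126, 132, 145]

Pooled cuts: [10, 27, 39, 45, 58, 62, 68, 89, 94, 100, 107, 112, 116, 126, 132, 145, 152, 160, 167, 176, 181]

Fragments:
  [0,10): 10 bp
  [10,27): 17 bp
  [27,39): 12 bp
  [39,45): 6 bp
  [45,58): 13 bp
  [58,62): 4 bp
  [62,68): 6 bp
  [68,89): 21 bp
  [89,94): 5 bp
  [94,100): 6 bp
  [100,107): 7 bp
  [107,112): 5 bp
  [112,116): 4 bp
  [116,126): 10 bp
  [126,132): 6 bp
  [132,145): 13 bp
  [145,152): 7 bp
  [152,160): 8 bp
  [160,167): 7 bp
  [167,176): 9 bp
  [176,181): 5 bp
  [181,189): 8 bp

[4,4,5,5,5,6,6,6,6,7,7,7,8,8,9,10,10,12,13,13,17,21]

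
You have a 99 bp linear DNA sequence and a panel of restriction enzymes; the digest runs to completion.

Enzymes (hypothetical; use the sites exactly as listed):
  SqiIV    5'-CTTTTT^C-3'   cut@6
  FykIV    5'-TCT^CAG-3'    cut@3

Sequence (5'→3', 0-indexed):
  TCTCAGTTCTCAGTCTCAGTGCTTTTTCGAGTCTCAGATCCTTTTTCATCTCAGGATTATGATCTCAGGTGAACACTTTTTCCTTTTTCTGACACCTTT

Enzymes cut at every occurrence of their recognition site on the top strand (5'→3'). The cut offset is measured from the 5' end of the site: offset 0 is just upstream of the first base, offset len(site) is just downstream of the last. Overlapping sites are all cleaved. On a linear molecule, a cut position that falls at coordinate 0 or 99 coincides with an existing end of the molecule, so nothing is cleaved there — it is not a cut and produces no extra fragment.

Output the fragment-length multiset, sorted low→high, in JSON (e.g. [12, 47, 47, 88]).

[3,5,6,7,7,7,11,11,12,14,16]

Per-enzyme occurrences:
  SqiIV CTTTTTC/6: at [21, 40, 75, 82] ⇒ [27, 46, 81, 88]
  FykIV TCTCAG/3: at [0, 7, 13, 31, 48, 62] ⇒ [3, 10, 16, 34, 51, 65]

All cut coordinates (distinct, sorted): [3, 10, 16, 27, 34, 46, 51, 65, 81, 88]

Fragments:
  [0,3): 3 bp
  [3,10): 7 bp
  [10,16): 6 bp
  [16,27): 11 bp
  [27,34): 7 bp
  [34,46): 12 bp
  [46,51): 5 bp
  [51,65): 14 bp
  [65,81): 16 bp
  [81,88): 7 bp
  [88,99): 11 bp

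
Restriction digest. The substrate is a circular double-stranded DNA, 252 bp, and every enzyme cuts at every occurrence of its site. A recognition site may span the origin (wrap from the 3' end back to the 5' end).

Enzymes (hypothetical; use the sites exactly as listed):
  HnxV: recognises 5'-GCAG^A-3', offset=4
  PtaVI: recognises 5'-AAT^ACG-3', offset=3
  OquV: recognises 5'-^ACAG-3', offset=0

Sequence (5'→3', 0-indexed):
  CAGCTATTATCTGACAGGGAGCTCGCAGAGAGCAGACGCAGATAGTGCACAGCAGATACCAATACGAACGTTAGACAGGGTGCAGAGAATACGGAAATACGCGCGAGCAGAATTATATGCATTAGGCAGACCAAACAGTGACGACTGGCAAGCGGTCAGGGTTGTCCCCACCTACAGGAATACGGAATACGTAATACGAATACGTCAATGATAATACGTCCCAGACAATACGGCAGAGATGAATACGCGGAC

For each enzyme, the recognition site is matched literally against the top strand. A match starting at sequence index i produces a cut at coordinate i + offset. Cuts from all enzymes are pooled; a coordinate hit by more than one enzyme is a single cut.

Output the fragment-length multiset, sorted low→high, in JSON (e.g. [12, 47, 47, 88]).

Site scan:
  HnxV (GCAGA, off=4): starts [24, 31, 37, 51, 81, 106, 125, 232] → cuts [28, 35, 41, 55, 85, 110, 129, 236]
  PtaVI (AATACG, off=3): starts [60, 87, 95, 178, 185, 192, 198, 212, 226, 241] → cuts [63, 90, 98, 181, 188, 195, 201, 215, 229, 244]
  OquV (ACAG, off=0): starts [13, 48, 74, 134, 173] → cuts [13, 48, 74, 134, 173]

All cut coordinates (distinct, sorted): [13, 28, 35, 41, 48, 55, 63, 74, 85, 90, 98, 110, 129, 134, 173, 181, 188, 195, 201, 215, 229, 236, 244]

Fragment lengths:
  13→28: 15 bp
  28→35: 7 bp
  35→41: 6 bp
  41→48: 7 bp
  48→55: 7 bp
  55→63: 8 bp
  63→74: 11 bp
  74→85: 11 bp
  85→90: 5 bp
  90→98: 8 bp
  98→110: 12 bp
  110→129: 19 bp
  129→134: 5 bp
  134→173: 39 bp
  173→181: 8 bp
  181→188: 7 bp
  188→195: 7 bp
  195→201: 6 bp
  201→215: 14 bp
  215→229: 14 bp
  229→236: 7 bp
  236→244: 8 bp
  244→13 (wrap): 252-244+13 = 21 bp

[5,5,6,6,7,7,7,7,7,7,8,8,8,8,11,11,12,14,14,15,19,21,39]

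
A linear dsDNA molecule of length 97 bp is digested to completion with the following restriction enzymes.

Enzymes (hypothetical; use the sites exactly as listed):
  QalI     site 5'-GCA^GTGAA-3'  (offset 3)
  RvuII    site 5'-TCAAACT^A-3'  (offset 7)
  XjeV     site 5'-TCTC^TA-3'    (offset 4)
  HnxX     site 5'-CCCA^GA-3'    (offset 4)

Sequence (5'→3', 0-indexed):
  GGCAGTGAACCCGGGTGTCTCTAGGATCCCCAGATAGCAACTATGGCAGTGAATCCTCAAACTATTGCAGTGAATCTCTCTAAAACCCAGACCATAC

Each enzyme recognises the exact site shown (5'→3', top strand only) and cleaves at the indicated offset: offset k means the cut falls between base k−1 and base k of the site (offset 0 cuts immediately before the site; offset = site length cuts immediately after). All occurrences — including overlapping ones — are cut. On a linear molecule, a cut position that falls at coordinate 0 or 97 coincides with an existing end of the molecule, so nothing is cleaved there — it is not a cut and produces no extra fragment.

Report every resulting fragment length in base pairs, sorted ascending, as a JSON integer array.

Scan for sites:
  QalI (GCAGTGAA, off=3): starts [1, 45, 66] → cuts [4, 48, 69]
  RvuII (TCAAACTA, off=7): starts [56] → cuts [63]
  XjeV (TCTCTA, off=4): starts [17, 76] → cuts [21, 80]
  HnxX (CCCAGA, off=4): starts [28, 85] → cuts [32, 89]

Pooled cuts: [4, 21, 32, 48, 63, 69, 80, 89]

Fragment lengths:
  [0,4): 4 bp
  [4,21): 17 bp
  [21,32): 11 bp
  [32,48): 16 bp
  [48,63): 15 bp
  [63,69): 6 bp
  [69,80): 11 bp
  [80,89): 9 bp
  [89,97): 8 bp

[4,6,8,9,11,11,15,16,17]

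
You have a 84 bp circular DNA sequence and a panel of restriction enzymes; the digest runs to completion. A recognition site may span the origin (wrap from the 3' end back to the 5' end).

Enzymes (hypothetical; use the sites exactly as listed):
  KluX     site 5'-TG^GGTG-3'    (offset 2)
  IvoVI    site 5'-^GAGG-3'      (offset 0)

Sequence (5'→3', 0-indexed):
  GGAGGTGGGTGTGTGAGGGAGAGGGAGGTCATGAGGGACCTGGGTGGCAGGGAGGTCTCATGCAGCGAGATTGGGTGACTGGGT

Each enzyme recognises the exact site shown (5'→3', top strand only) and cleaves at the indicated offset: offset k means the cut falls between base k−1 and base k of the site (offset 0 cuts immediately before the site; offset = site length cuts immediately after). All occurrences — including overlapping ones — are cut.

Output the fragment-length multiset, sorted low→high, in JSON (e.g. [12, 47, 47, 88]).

Site scan:
  KluX TGGGTG/2: at [5, 40, 71, 79] ⇒ [7, 42, 73, 81]
  IvoVI GAGG/0: at [1, 14, 20, 24, 32, 51] ⇒ [1, 14, 20, 24, 32, 51]

Pooled cuts: [1, 7, 14, 20, 24, 32, 42, 51, 73, 81]

Fragment lengths:
  1→7: 6 bp
  7→14: 7 bp
  14→20: 6 bp
  20→24: 4 bp
  24→32: 8 bp
  32→42: 10 bp
  42→51: 9 bp
  51→73: 22 bp
  73→81: 8 bp
  81→1 (wrap): 84-81+1 = 4 bp

[4,4,6,6,7,8,8,9,10,22]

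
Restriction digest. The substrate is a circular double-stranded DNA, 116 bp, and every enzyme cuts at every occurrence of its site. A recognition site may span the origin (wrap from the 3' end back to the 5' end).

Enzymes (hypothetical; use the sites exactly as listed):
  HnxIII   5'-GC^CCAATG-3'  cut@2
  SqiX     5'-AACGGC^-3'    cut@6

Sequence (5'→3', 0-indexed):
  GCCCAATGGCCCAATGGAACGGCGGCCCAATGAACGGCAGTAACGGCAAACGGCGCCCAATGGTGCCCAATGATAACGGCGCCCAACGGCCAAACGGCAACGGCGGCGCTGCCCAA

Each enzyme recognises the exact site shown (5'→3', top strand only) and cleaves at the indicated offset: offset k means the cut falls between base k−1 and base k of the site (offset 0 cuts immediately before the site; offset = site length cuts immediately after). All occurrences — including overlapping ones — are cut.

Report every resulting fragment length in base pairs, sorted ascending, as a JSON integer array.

Site scan:
  HnxIII (GCCCAATG, off=2): starts [0, 8, 24, 54, 64] → cuts [2, 10, 26, 56, 66]
  SqiX (AACGGC, off=6): starts [17, 32, 41, 48, 74, 84, 92, 98] → cuts [23, 38, 47, 54, 80, 90, 98, 104]

Pooled cuts: [2, 10, 23, 26, 38, 47, 54, 56, 66, 80, 90, 98, 104]

Fragments:
  2→10: 8 bp
  10→23: 13 bp
  23→26: 3 bp
  26→38: 12 bp
  38→47: 9 bp
  47→54: 7 bp
  54→56: 2 bp
  56→66: 10 bp
  66→80: 14 bp
  80→90: 10 bp
  90→98: 8 bp
  98→104: 6 bp
  104→2 (wrap): 116-104+2 = 14 bp

[2,3,6,7,8,8,9,10,10,12,13,14,14]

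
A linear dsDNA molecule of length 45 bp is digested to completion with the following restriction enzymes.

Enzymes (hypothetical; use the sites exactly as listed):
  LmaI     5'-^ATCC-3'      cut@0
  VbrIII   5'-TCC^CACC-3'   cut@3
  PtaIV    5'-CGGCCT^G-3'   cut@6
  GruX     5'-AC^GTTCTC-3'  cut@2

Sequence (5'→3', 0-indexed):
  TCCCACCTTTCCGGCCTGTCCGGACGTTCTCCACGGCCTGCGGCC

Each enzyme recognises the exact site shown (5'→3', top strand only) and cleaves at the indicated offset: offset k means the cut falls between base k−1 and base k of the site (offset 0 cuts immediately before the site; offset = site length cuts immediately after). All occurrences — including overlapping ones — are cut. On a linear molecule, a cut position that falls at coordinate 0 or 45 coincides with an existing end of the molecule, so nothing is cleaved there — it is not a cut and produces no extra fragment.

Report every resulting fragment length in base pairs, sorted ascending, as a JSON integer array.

Site scan:
  LmaI (ATCC, off=0): no sites
  VbrIII TCCCACC/3: at [0] ⇒ [3]
  PtaIV CGGCCTG/6: at [11, 33] ⇒ [17, 39]
  GruX ACGTTCTC/2: at [23] ⇒ [25]

Pooled cuts: [3, 17, 25, 39]

Fragments:
  [0,3): 3 bp
  [3,17): 14 bp
  [17,25): 8 bp
  [25,39): 14 bp
  [39,45): 6 bp

[3,6,8,14,14]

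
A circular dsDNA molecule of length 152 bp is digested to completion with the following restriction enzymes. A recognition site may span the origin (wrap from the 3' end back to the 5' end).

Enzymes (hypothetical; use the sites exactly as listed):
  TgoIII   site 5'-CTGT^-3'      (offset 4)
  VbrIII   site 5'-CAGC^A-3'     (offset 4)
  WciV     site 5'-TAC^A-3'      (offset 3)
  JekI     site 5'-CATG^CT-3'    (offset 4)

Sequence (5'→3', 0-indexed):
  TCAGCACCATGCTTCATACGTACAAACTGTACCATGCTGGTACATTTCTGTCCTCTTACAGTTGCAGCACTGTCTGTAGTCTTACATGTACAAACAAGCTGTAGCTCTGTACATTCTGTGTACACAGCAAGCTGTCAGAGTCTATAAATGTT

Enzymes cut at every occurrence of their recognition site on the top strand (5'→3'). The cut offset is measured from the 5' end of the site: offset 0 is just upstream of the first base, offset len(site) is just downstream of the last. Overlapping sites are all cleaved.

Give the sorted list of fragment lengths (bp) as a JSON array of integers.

Site scan:
  TgoIII (CTGT, off=4): starts [26, 47, 69, 73, 98, 106, 115, 131] → cuts [30, 51, 73, 77, 102, 110, 119, 135]
  VbrIII (CAGCA, off=4): starts [1, 64, 124] → cuts [5, 68, 128]
  WciV (TACA, off=3): starts [20, 40, 56, 82, 88, 109, 120] → cuts [23, 43, 59, 85, 91, 112, 123]
  JekI (CATGCT, off=4): starts [7, 32] → cuts [11, 36]

Pooled cuts: [5, 11, 23, 30, 36, 43, 51, 59, 68, 73, 77, 85, 91, 102, 110, 112, 119, 123, 128, 135]

Fragment lengths:
  5→11: 6 bp
  11→23: 12 bp
  23→30: 7 bp
  30→36: 6 bp
  36→43: 7 bp
  43→51: 8 bp
  51→59: 8 bp
  59→68: 9 bp
  68→73: 5 bp
  73→77: 4 bp
  77→85: 8 bp
  85→91: 6 bp
  91→102: 11 bp
  102→110: 8 bp
  110→112: 2 bp
  112→119: 7 bp
  119→123: 4 bp
  123→128: 5 bp
  128→135: 7 bp
  135→5 (wrap): 152-135+5 = 22 bp

[2,4,4,5,5,6,6,6,7,7,7,7,8,8,8,8,9,11,12,22]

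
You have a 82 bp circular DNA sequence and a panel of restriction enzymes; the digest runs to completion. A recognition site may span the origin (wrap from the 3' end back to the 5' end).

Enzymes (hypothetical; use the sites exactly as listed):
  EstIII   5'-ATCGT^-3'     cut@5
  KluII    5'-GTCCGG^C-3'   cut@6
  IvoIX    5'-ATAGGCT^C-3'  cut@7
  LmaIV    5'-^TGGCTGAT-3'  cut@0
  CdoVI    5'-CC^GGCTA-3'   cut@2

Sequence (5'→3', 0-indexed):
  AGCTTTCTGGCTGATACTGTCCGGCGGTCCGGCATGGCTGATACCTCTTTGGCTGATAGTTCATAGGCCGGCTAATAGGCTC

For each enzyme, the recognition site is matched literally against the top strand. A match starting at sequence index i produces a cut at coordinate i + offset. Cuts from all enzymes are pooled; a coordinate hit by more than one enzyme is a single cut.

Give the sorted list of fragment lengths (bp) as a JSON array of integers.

Scan for sites:
  EstIII (ATCGT, off=5): no sites
  KluII GTCCGGC/6: at [18, 26] ⇒ [24, 32]
  IvoIX ATAGGCTC/7: at [74] ⇒ [81]
  LmaIV TGGCTGAT/0: at [7, 34, 49] ⇒ [7, 34, 49]
  CdoVI CCGGCTA/2: at [67] ⇒ [69]

Pooled cuts: [7, 24, 32, 34, 49, 69, 81]

Fragments:
  7→24: 17 bp
  24→32: 8 bp
  32→34: 2 bp
  34→49: 15 bp
  49→69: 20 bp
  69→81: 12 bp
  81→7 (wrap): 82-81+7 = 8 bp

[2,8,8,12,15,17,20]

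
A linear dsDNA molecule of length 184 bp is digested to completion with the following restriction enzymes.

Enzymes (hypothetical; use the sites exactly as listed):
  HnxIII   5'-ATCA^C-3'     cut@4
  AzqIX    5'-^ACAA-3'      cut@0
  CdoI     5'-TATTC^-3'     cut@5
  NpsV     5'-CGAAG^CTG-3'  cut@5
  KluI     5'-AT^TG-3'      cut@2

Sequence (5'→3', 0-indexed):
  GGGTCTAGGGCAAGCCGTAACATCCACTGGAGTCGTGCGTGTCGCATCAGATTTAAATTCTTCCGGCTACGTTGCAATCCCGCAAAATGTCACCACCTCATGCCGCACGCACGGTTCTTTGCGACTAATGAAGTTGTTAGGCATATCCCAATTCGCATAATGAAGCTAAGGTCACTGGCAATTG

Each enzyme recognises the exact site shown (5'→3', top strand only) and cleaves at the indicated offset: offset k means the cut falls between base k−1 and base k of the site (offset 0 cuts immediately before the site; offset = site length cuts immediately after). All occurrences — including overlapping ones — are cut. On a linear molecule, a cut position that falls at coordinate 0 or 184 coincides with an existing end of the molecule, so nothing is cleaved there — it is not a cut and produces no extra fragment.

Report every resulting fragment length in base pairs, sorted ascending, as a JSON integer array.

[2,182]

Scan for sites:
  HnxIII (ATCAC, off=4): no sites
  AzqIX (ACAA, off=0): no sites
  CdoI (TATTC, off=5): no sites
  NpsV (CGAAGCTG, off=5): no sites
  KluI (ATTG, off=2): starts [180] → cuts [182]

Pooled cuts: [182]

Fragment lengths:
  [0,182): 182 bp
  [182,184): 2 bp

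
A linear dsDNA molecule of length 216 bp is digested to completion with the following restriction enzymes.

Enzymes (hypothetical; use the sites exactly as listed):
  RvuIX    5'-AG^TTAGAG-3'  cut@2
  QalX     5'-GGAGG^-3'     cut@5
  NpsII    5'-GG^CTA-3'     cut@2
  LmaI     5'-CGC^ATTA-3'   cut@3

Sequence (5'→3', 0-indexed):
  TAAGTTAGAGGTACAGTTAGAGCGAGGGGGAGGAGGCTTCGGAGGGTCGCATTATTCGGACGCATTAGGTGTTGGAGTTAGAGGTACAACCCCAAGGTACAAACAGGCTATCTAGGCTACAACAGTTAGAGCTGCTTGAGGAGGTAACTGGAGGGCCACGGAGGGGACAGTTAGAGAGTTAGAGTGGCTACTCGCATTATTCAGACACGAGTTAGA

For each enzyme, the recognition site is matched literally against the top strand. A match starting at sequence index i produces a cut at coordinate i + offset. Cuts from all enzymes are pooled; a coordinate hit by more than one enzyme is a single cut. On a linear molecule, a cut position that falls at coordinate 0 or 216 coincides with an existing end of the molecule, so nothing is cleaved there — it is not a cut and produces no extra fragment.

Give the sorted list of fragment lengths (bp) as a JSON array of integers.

[3,4,5,6,8,8,9,9,9,9,10,10,12,13,14,17,19,21,30]

Per-enzyme occurrences:
  RvuIX AGTTAGAG/2: at [2, 14, 75, 123, 168, 176] ⇒ [4, 16, 77, 125, 170, 178]
  QalX GGAGG/5: at [28, 31, 40, 139, 149, 159] ⇒ [33, 36, 45, 144, 154, 164]
  NpsII GGCTA/2: at [105, 114, 185] ⇒ [107, 116, 187]
  LmaI CGCATTA/3: at [47, 60, 192] ⇒ [50, 63, 195]

Pooled cuts: [4, 16, 33, 36, 45, 50, 63, 77, 107, 116, 125, 144, 154, 164, 170, 178, 187, 195]

Fragments:
  [0,4): 4 bp
  [4,16): 12 bp
  [16,33): 17 bp
  [33,36): 3 bp
  [36,45): 9 bp
  [45,50): 5 bp
  [50,63): 13 bp
  [63,77): 14 bp
  [77,107): 30 bp
  [107,116): 9 bp
  [116,125): 9 bp
  [125,144): 19 bp
  [144,154): 10 bp
  [154,164): 10 bp
  [164,170): 6 bp
  [170,178): 8 bp
  [178,187): 9 bp
  [187,195): 8 bp
  [195,216): 21 bp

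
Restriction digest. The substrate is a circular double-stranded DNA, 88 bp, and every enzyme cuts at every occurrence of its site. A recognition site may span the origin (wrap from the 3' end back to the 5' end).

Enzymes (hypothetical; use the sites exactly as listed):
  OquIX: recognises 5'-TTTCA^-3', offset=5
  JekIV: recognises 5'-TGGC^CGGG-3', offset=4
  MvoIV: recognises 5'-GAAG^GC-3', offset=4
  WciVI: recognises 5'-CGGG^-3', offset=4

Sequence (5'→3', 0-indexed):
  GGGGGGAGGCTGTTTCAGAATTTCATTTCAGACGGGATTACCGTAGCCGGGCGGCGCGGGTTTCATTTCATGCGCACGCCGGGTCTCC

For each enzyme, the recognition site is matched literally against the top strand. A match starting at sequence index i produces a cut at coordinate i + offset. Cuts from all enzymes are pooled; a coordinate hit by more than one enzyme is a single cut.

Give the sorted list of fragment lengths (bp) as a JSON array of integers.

[5,5,5,6,8,8,9,13,14,15]

Scan for sites:
  OquIX TTTCA/5: at [12, 20, 25, 60, 65] ⇒ [17, 25, 30, 65, 70]
  JekIV (TGGCCGGG, off=4): no sites
  MvoIV (GAAGGC, off=4): no sites
  WciVI CGGG/4: at [32, 47, 56, 79, 87] ⇒ [3, 36, 51, 60, 83]

Pooled cuts: [3, 17, 25, 30, 36, 51, 60, 65, 70, 83]

Fragments:
  3→17: 14 bp
  17→25: 8 bp
  25→30: 5 bp
  30→36: 6 bp
  36→51: 15 bp
  51→60: 9 bp
  60→65: 5 bp
  65→70: 5 bp
  70→83: 13 bp
  83→3 (wrap): 88-83+3 = 8 bp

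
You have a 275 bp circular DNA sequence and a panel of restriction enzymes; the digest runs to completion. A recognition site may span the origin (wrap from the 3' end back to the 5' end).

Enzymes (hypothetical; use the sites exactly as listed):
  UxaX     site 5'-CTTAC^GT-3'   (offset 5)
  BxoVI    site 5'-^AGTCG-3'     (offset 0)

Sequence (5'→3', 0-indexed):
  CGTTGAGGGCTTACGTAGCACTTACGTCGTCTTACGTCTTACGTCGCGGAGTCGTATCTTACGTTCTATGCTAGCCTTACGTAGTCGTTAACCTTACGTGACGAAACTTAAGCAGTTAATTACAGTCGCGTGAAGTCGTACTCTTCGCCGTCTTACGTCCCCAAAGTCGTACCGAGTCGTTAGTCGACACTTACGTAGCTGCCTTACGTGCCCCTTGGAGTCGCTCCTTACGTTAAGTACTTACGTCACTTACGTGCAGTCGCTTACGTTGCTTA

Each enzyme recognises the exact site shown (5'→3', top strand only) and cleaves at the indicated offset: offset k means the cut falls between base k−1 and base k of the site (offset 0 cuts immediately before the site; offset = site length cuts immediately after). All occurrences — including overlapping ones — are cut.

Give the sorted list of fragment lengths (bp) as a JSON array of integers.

Scan for sites:
  UxaX CTTACGT/5: at [9, 20, 30, 37, 57, 75, 92, 151, 189, 202, 226, 239, 248, 262, 271] ⇒ [1, 14, 25, 35, 42, 62, 80, 97, 156, 194, 207, 231, 244, 253, 267]
  BxoVI AGTCG/0: at [49, 82, 123, 133, 164, 174, 181, 218, 257] ⇒ [49, 82, 123, 133, 164, 174, 181, 218, 257]

Pooled cuts: [1, 14, 25, 35, 42, 49, 62, 80, 82, 97, 123, 133, 156, 164, 174, 181, 194, 207, 218, 231, 244, 253, 257, 267]

Fragment lengths:
  1→14: 13 bp
  14→25: 11 bp
  25→35: 10 bp
  35→42: 7 bp
  42→49: 7 bp
  49→62: 13 bp
  62→80: 18 bp
  80→82: 2 bp
  82→97: 15 bp
  97→123: 26 bp
  123→133: 10 bp
  133→156: 23 bp
  156→164: 8 bp
  164→174: 10 bp
  174→181: 7 bp
  181→194: 13 bp
  194→207: 13 bp
  207→218: 11 bp
  218→231: 13 bp
  231→244: 13 bp
  244→253: 9 bp
  253→257: 4 bp
  257→267: 10 bp
  267→1 (wrap): 275-267+1 = 9 bp

[2,4,7,7,7,8,9,9,10,10,10,10,11,11,13,13,13,13,13,13,15,18,23,26]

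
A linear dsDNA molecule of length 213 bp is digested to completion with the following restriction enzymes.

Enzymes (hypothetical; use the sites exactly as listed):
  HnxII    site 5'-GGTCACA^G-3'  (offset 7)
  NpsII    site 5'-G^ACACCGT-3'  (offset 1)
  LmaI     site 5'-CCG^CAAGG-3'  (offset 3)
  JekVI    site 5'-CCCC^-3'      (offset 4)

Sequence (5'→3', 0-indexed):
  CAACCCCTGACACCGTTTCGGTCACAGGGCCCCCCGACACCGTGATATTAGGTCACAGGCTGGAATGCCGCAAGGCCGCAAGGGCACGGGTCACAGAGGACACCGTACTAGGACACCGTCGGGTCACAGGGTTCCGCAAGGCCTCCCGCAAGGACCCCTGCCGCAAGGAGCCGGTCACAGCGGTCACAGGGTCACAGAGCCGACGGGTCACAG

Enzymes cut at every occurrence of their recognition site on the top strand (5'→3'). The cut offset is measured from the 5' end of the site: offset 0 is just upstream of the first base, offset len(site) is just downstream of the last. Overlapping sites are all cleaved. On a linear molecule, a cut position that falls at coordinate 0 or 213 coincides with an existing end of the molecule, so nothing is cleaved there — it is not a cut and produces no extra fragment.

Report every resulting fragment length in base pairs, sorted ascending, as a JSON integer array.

[1,1,1,1,2,4,5,7,7,8,8,8,9,10,12,13,13,16,16,16,17,17,21]

Scan for sites:
  HnxII GGTCACAG/7: at [19, 50, 88, 121, 172, 181, 189, 205] ⇒ [26, 57, 95, 128, 179, 188, 196, 212]
  NpsII GACACCGT/1: at [8, 35, 98, 111] ⇒ [9, 36, 99, 112]
  LmaI CCGCAAGG/3: at [67, 75, 133, 145, 160] ⇒ [70, 78, 136, 148, 163]
  JekVI CCCC/4: at [3, 29, 30, 31, 154] ⇒ [7, 33, 34, 35, 158]

All cut coordinates (distinct, sorted): [7, 9, 26, 33, 34, 35, 36, 57, 70, 78, 95, 99, 112, 128, 136, 148, 158, 163, 179, 188, 196, 212]

Fragments:
  [0,7): 7 bp
  [7,9): 2 bp
  [9,26): 17 bp
  [26,33): 7 bp
  [33,34): 1 bp
  [34,35): 1 bp
  [35,36): 1 bp
  [36,57): 21 bp
  [57,70): 13 bp
  [70,78): 8 bp
  [78,95): 17 bp
  [95,99): 4 bp
  [99,112): 13 bp
  [112,128): 16 bp
  [128,136): 8 bp
  [136,148): 12 bp
  [148,158): 10 bp
  [158,163): 5 bp
  [163,179): 16 bp
  [179,188): 9 bp
  [188,196): 8 bp
  [196,212): 16 bp
  [212,213): 1 bp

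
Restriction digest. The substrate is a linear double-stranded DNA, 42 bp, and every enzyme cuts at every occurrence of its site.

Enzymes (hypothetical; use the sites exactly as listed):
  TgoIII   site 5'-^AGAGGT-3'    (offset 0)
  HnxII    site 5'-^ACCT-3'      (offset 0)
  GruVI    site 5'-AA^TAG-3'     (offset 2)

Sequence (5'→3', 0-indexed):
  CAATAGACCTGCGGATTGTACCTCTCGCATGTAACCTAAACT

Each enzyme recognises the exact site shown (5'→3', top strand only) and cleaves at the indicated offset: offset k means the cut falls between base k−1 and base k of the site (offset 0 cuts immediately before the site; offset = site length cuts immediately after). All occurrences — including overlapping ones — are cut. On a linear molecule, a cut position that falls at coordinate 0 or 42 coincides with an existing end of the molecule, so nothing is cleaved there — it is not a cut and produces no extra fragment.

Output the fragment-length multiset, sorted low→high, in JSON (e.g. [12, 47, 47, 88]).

Site scan:
  TgoIII (AGAGGT, off=0): no sites
  HnxII (ACCT, off=0): starts [6, 19, 33] → cuts [6, 19, 33]
  GruVI (AATAG, off=2): starts [1] → cuts [3]

Pooled cuts: [3, 6, 19, 33]

Fragment lengths:
  [0,3): 3 bp
  [3,6): 3 bp
  [6,19): 13 bp
  [19,33): 14 bp
  [33,42): 9 bp

[3,3,9,13,14]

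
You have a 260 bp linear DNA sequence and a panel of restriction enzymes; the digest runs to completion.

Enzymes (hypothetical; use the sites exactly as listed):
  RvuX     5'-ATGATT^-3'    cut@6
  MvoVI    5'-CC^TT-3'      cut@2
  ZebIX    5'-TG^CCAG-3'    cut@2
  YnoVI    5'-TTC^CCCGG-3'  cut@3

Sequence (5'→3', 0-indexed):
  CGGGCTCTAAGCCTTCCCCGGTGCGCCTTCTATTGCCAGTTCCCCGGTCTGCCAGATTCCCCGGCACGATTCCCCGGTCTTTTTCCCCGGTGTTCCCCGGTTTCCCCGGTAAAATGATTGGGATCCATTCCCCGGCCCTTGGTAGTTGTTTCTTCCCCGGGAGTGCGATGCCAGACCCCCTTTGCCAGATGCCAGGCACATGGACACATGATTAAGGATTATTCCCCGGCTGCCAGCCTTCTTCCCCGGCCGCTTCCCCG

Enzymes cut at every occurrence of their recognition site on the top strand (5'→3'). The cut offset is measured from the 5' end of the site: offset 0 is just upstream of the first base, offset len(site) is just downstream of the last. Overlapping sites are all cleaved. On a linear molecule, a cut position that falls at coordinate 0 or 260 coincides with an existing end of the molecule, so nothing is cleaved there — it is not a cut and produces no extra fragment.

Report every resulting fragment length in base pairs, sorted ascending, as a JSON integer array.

Per-enzyme occurrences:
  RvuX (ATGATT, off=6): starts [113, 207] → cuts [119, 213]
  MvoVI (CCTT, off=2): starts [11, 25, 136, 178, 236] → cuts [13, 27, 138, 180, 238]
  ZebIX (TGCCAG, off=2): starts [33, 49, 168, 182, 189, 230] → cuts [35, 51, 170, 184, 191, 232]
  YnoVI (TTCCCCGG, off=3): starts [13, 39, 56, 69, 82, 92, 101, 127, 152, 221, 241] → cuts [16, 42, 59, 72, 85, 95, 104, 130, 155, 224, 244]

All cut coordinates (distinct, sorted): [13, 16, 27, 35, 42, 51, 59, 72, 85, 95, 104, 119, 130, 138, 155, 170, 180, 184, 191, 213, 224, 232, 238, 244]

Fragment lengths:
  [0,13): 13 bp
  [13,16): 3 bp
  [16,27): 11 bp
  [27,35): 8 bp
  [35,42): 7 bp
  [42,51): 9 bp
  [51,59): 8 bp
  [59,72): 13 bp
  [72,85): 13 bp
  [85,95): 10 bp
  [95,104): 9 bp
  [104,119): 15 bp
  [119,130): 11 bp
  [130,138): 8 bp
  [138,155): 17 bp
  [155,170): 15 bp
  [170,180): 10 bp
  [180,184): 4 bp
  [184,191): 7 bp
  [191,213): 22 bp
  [213,224): 11 bp
  [224,232): 8 bp
  [232,238): 6 bp
  [238,244): 6 bp
  [244,260): 16 bp

[3,4,6,6,7,7,8,8,8,8,9,9,10,10,11,11,11,13,13,13,15,15,16,17,22]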